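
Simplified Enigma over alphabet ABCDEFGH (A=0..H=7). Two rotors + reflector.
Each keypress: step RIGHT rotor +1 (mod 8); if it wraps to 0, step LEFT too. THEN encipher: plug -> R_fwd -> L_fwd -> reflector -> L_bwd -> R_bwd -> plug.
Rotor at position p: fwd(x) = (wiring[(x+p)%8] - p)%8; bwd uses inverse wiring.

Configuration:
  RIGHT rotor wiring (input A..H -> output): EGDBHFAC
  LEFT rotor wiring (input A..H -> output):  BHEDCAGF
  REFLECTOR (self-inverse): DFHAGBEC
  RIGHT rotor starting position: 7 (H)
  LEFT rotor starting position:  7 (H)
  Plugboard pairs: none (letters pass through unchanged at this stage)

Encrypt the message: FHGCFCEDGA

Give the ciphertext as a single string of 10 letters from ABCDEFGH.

Answer: CAEADBFHBH

Derivation:
Char 1 ('F'): step: R->0, L->0 (L advanced); F->plug->F->R->F->L->A->refl->D->L'->D->R'->C->plug->C
Char 2 ('H'): step: R->1, L=0; H->plug->H->R->D->L->D->refl->A->L'->F->R'->A->plug->A
Char 3 ('G'): step: R->2, L=0; G->plug->G->R->C->L->E->refl->G->L'->G->R'->E->plug->E
Char 4 ('C'): step: R->3, L=0; C->plug->C->R->C->L->E->refl->G->L'->G->R'->A->plug->A
Char 5 ('F'): step: R->4, L=0; F->plug->F->R->C->L->E->refl->G->L'->G->R'->D->plug->D
Char 6 ('C'): step: R->5, L=0; C->plug->C->R->F->L->A->refl->D->L'->D->R'->B->plug->B
Char 7 ('E'): step: R->6, L=0; E->plug->E->R->F->L->A->refl->D->L'->D->R'->F->plug->F
Char 8 ('D'): step: R->7, L=0; D->plug->D->R->E->L->C->refl->H->L'->B->R'->H->plug->H
Char 9 ('G'): step: R->0, L->1 (L advanced); G->plug->G->R->A->L->G->refl->E->L'->G->R'->B->plug->B
Char 10 ('A'): step: R->1, L=1; A->plug->A->R->F->L->F->refl->B->L'->D->R'->H->plug->H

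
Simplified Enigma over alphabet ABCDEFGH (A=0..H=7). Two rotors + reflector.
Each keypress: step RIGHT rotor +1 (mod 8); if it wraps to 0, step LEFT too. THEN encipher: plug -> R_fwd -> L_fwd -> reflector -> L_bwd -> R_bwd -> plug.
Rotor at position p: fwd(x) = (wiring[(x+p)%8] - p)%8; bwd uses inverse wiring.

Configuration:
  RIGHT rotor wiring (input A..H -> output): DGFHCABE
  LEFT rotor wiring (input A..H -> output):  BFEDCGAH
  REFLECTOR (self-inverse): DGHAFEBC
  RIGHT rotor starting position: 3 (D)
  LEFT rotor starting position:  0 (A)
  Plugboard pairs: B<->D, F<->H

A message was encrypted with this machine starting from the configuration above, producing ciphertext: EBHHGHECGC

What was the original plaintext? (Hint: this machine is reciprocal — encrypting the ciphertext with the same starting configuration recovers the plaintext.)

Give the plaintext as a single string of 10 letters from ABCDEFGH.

Answer: DAFBBDGFEE

Derivation:
Char 1 ('E'): step: R->4, L=0; E->plug->E->R->H->L->H->refl->C->L'->E->R'->B->plug->D
Char 2 ('B'): step: R->5, L=0; B->plug->D->R->G->L->A->refl->D->L'->D->R'->A->plug->A
Char 3 ('H'): step: R->6, L=0; H->plug->F->R->B->L->F->refl->E->L'->C->R'->H->plug->F
Char 4 ('H'): step: R->7, L=0; H->plug->F->R->D->L->D->refl->A->L'->G->R'->D->plug->B
Char 5 ('G'): step: R->0, L->1 (L advanced); G->plug->G->R->B->L->D->refl->A->L'->H->R'->D->plug->B
Char 6 ('H'): step: R->1, L=1; H->plug->F->R->A->L->E->refl->F->L'->E->R'->B->plug->D
Char 7 ('E'): step: R->2, L=1; E->plug->E->R->H->L->A->refl->D->L'->B->R'->G->plug->G
Char 8 ('C'): step: R->3, L=1; C->plug->C->R->F->L->H->refl->C->L'->C->R'->H->plug->F
Char 9 ('G'): step: R->4, L=1; G->plug->G->R->B->L->D->refl->A->L'->H->R'->E->plug->E
Char 10 ('C'): step: R->5, L=1; C->plug->C->R->H->L->A->refl->D->L'->B->R'->E->plug->E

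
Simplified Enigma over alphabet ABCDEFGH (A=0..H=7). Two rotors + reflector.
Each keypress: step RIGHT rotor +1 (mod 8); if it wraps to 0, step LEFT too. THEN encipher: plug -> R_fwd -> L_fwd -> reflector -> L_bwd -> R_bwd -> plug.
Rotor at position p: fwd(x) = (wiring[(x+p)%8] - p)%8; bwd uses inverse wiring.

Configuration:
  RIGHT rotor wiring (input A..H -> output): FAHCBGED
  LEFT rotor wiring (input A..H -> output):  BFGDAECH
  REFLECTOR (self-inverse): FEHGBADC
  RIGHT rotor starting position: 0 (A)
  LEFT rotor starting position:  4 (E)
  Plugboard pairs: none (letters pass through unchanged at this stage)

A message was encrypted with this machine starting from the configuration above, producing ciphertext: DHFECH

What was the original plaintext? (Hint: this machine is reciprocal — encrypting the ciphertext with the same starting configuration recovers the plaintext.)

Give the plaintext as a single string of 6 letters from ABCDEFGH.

Answer: ECCFBB

Derivation:
Char 1 ('D'): step: R->1, L=4; D->plug->D->R->A->L->E->refl->B->L'->F->R'->E->plug->E
Char 2 ('H'): step: R->2, L=4; H->plug->H->R->G->L->C->refl->H->L'->H->R'->C->plug->C
Char 3 ('F'): step: R->3, L=4; F->plug->F->R->C->L->G->refl->D->L'->D->R'->C->plug->C
Char 4 ('E'): step: R->4, L=4; E->plug->E->R->B->L->A->refl->F->L'->E->R'->F->plug->F
Char 5 ('C'): step: R->5, L=4; C->plug->C->R->G->L->C->refl->H->L'->H->R'->B->plug->B
Char 6 ('H'): step: R->6, L=4; H->plug->H->R->A->L->E->refl->B->L'->F->R'->B->plug->B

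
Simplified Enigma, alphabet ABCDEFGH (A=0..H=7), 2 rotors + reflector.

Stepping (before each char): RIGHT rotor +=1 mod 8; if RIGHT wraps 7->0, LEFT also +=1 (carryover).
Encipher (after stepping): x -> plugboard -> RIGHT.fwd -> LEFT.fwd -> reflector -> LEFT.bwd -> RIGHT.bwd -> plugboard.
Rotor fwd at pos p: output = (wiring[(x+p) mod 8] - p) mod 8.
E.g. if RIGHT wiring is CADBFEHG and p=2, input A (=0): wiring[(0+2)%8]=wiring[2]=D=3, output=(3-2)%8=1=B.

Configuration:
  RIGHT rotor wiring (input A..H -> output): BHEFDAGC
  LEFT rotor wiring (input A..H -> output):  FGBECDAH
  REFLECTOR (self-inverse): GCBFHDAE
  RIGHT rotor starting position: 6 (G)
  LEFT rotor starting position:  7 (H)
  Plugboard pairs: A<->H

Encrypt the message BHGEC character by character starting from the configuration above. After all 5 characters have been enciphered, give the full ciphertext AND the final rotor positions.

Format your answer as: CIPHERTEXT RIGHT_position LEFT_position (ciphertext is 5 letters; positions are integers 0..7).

Char 1 ('B'): step: R->7, L=7; B->plug->B->R->C->L->H->refl->E->L'->G->R'->E->plug->E
Char 2 ('H'): step: R->0, L->0 (L advanced); H->plug->A->R->B->L->G->refl->A->L'->G->R'->G->plug->G
Char 3 ('G'): step: R->1, L=0; G->plug->G->R->B->L->G->refl->A->L'->G->R'->A->plug->H
Char 4 ('E'): step: R->2, L=0; E->plug->E->R->E->L->C->refl->B->L'->C->R'->A->plug->H
Char 5 ('C'): step: R->3, L=0; C->plug->C->R->F->L->D->refl->F->L'->A->R'->B->plug->B
Final: ciphertext=EGHHB, RIGHT=3, LEFT=0

Answer: EGHHB 3 0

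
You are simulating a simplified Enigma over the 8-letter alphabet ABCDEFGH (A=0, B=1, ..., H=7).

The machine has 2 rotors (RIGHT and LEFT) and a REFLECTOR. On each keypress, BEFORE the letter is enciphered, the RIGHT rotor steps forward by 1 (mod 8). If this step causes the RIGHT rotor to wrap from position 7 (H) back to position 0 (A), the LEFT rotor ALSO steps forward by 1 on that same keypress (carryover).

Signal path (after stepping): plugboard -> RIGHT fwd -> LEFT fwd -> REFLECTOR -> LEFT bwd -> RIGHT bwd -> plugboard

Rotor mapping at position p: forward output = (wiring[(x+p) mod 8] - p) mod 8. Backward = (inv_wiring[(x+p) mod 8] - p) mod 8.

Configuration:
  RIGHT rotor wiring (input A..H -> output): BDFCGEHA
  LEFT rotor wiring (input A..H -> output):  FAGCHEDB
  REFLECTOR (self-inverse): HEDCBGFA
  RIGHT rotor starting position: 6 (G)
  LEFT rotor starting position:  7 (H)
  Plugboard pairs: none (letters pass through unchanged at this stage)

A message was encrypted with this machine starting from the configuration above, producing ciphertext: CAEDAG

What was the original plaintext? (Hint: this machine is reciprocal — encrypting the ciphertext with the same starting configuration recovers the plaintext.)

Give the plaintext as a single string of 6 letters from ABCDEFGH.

Answer: HFFBED

Derivation:
Char 1 ('C'): step: R->7, L=7; C->plug->C->R->E->L->D->refl->C->L'->A->R'->H->plug->H
Char 2 ('A'): step: R->0, L->0 (L advanced); A->plug->A->R->B->L->A->refl->H->L'->E->R'->F->plug->F
Char 3 ('E'): step: R->1, L=0; E->plug->E->R->D->L->C->refl->D->L'->G->R'->F->plug->F
Char 4 ('D'): step: R->2, L=0; D->plug->D->R->C->L->G->refl->F->L'->A->R'->B->plug->B
Char 5 ('A'): step: R->3, L=0; A->plug->A->R->H->L->B->refl->E->L'->F->R'->E->plug->E
Char 6 ('G'): step: R->4, L=0; G->plug->G->R->B->L->A->refl->H->L'->E->R'->D->plug->D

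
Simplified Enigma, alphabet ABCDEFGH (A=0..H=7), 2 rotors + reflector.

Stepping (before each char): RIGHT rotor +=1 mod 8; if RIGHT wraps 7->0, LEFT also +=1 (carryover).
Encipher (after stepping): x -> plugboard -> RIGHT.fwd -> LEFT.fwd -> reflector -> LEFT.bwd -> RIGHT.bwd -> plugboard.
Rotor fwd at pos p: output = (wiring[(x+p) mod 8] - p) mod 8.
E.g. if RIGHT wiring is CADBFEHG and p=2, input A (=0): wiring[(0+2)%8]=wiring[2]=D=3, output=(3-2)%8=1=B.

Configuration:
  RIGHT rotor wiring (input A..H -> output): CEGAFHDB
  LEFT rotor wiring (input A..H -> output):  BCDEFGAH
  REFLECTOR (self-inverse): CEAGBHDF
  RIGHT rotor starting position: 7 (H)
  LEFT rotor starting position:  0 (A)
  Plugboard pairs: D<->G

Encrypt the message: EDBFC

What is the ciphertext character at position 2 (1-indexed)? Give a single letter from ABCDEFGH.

Char 1 ('E'): step: R->0, L->1 (L advanced); E->plug->E->R->F->L->H->refl->F->L'->E->R'->B->plug->B
Char 2 ('D'): step: R->1, L=1; D->plug->G->R->A->L->B->refl->E->L'->D->R'->A->plug->A

A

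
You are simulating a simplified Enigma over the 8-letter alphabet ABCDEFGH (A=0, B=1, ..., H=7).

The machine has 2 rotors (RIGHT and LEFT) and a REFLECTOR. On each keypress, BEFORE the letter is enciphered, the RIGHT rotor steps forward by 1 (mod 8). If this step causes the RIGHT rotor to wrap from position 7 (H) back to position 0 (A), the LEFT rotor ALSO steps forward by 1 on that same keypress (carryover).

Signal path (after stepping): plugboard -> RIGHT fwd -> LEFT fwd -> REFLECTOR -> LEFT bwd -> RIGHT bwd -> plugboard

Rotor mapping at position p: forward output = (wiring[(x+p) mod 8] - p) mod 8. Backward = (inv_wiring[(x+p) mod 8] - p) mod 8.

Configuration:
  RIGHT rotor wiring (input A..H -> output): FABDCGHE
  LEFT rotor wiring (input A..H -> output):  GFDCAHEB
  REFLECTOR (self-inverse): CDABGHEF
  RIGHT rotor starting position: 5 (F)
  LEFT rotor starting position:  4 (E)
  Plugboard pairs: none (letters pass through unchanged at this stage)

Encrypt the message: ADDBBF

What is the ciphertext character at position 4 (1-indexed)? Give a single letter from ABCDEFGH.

Char 1 ('A'): step: R->6, L=4; A->plug->A->R->B->L->D->refl->B->L'->F->R'->F->plug->F
Char 2 ('D'): step: R->7, L=4; D->plug->D->R->C->L->A->refl->C->L'->E->R'->E->plug->E
Char 3 ('D'): step: R->0, L->5 (L advanced); D->plug->D->R->D->L->B->refl->D->L'->H->R'->G->plug->G
Char 4 ('B'): step: R->1, L=5; B->plug->B->R->A->L->C->refl->A->L'->E->R'->H->plug->H

H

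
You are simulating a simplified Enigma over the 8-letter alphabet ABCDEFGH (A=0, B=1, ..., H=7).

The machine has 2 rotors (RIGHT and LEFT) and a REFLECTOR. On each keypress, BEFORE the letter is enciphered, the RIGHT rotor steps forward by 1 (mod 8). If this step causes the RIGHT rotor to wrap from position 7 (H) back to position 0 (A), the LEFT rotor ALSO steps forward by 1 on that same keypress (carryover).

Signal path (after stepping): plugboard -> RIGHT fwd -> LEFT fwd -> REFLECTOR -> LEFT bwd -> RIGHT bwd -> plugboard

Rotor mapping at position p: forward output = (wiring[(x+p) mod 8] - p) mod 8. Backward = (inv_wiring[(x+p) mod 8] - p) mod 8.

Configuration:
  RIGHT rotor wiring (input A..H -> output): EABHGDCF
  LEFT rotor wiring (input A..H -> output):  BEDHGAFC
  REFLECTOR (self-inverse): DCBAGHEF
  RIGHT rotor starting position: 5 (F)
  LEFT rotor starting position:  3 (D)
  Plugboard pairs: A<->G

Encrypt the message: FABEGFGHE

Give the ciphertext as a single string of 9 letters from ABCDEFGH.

Answer: BDABBBEEF

Derivation:
Char 1 ('F'): step: R->6, L=3; F->plug->F->R->B->L->D->refl->A->L'->H->R'->B->plug->B
Char 2 ('A'): step: R->7, L=3; A->plug->G->R->E->L->H->refl->F->L'->C->R'->D->plug->D
Char 3 ('B'): step: R->0, L->4 (L advanced); B->plug->B->R->A->L->C->refl->B->L'->C->R'->G->plug->A
Char 4 ('E'): step: R->1, L=4; E->plug->E->R->C->L->B->refl->C->L'->A->R'->B->plug->B
Char 5 ('G'): step: R->2, L=4; G->plug->A->R->H->L->D->refl->A->L'->F->R'->B->plug->B
Char 6 ('F'): step: R->3, L=4; F->plug->F->R->B->L->E->refl->G->L'->D->R'->B->plug->B
Char 7 ('G'): step: R->4, L=4; G->plug->A->R->C->L->B->refl->C->L'->A->R'->E->plug->E
Char 8 ('H'): step: R->5, L=4; H->plug->H->R->B->L->E->refl->G->L'->D->R'->E->plug->E
Char 9 ('E'): step: R->6, L=4; E->plug->E->R->D->L->G->refl->E->L'->B->R'->F->plug->F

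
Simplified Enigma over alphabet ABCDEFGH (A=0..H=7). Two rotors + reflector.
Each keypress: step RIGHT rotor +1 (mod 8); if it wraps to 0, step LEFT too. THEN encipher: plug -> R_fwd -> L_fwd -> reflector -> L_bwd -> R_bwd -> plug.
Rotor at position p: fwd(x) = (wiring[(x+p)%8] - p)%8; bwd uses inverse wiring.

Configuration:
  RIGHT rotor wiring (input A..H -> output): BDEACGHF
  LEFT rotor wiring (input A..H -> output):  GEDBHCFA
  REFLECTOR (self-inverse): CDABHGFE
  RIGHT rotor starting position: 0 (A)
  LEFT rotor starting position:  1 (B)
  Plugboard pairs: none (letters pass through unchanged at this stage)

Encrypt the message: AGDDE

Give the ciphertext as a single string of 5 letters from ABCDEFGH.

Char 1 ('A'): step: R->1, L=1; A->plug->A->R->C->L->A->refl->C->L'->B->R'->D->plug->D
Char 2 ('G'): step: R->2, L=1; G->plug->G->R->H->L->F->refl->G->L'->D->R'->F->plug->F
Char 3 ('D'): step: R->3, L=1; D->plug->D->R->E->L->B->refl->D->L'->A->R'->G->plug->G
Char 4 ('D'): step: R->4, L=1; D->plug->D->R->B->L->C->refl->A->L'->C->R'->B->plug->B
Char 5 ('E'): step: R->5, L=1; E->plug->E->R->G->L->H->refl->E->L'->F->R'->H->plug->H

Answer: DFGBH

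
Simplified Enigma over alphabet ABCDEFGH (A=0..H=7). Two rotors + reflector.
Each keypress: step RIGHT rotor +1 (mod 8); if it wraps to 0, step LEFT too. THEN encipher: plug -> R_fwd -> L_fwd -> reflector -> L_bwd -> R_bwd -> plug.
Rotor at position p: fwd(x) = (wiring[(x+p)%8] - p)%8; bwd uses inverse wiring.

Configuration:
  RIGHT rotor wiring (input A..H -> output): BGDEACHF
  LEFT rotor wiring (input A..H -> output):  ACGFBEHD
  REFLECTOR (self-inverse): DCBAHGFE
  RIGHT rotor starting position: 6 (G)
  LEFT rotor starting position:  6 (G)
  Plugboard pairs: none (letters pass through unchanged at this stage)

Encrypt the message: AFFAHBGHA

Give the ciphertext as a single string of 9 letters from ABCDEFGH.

Answer: DGGEGABFD

Derivation:
Char 1 ('A'): step: R->7, L=6; A->plug->A->R->G->L->D->refl->A->L'->E->R'->D->plug->D
Char 2 ('F'): step: R->0, L->7 (L advanced); F->plug->F->R->C->L->D->refl->A->L'->H->R'->G->plug->G
Char 3 ('F'): step: R->1, L=7; F->plug->F->R->G->L->F->refl->G->L'->E->R'->G->plug->G
Char 4 ('A'): step: R->2, L=7; A->plug->A->R->B->L->B->refl->C->L'->F->R'->E->plug->E
Char 5 ('H'): step: R->3, L=7; H->plug->H->R->A->L->E->refl->H->L'->D->R'->G->plug->G
Char 6 ('B'): step: R->4, L=7; B->plug->B->R->G->L->F->refl->G->L'->E->R'->A->plug->A
Char 7 ('G'): step: R->5, L=7; G->plug->G->R->H->L->A->refl->D->L'->C->R'->B->plug->B
Char 8 ('H'): step: R->6, L=7; H->plug->H->R->E->L->G->refl->F->L'->G->R'->F->plug->F
Char 9 ('A'): step: R->7, L=7; A->plug->A->R->G->L->F->refl->G->L'->E->R'->D->plug->D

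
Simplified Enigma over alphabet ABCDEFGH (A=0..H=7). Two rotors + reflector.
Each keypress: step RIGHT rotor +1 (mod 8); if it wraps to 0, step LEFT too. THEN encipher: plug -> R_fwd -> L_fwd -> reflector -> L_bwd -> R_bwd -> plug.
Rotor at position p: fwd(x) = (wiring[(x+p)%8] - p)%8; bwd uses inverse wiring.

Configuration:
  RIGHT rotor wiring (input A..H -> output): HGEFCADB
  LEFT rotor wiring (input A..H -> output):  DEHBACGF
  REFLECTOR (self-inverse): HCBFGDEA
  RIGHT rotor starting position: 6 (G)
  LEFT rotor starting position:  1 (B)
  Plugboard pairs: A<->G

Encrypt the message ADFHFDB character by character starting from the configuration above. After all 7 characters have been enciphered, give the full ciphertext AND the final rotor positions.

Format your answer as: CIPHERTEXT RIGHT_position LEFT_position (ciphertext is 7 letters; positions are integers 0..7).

Answer: EFCGGAF 5 2

Derivation:
Char 1 ('A'): step: R->7, L=1; A->plug->G->R->B->L->G->refl->E->L'->G->R'->E->plug->E
Char 2 ('D'): step: R->0, L->2 (L advanced); D->plug->D->R->F->L->D->refl->F->L'->A->R'->F->plug->F
Char 3 ('F'): step: R->1, L=2; F->plug->F->R->C->L->G->refl->E->L'->E->R'->C->plug->C
Char 4 ('H'): step: R->2, L=2; H->plug->H->R->E->L->E->refl->G->L'->C->R'->A->plug->G
Char 5 ('F'): step: R->3, L=2; F->plug->F->R->E->L->E->refl->G->L'->C->R'->A->plug->G
Char 6 ('D'): step: R->4, L=2; D->plug->D->R->F->L->D->refl->F->L'->A->R'->G->plug->A
Char 7 ('B'): step: R->5, L=2; B->plug->B->R->G->L->B->refl->C->L'->H->R'->F->plug->F
Final: ciphertext=EFCGGAF, RIGHT=5, LEFT=2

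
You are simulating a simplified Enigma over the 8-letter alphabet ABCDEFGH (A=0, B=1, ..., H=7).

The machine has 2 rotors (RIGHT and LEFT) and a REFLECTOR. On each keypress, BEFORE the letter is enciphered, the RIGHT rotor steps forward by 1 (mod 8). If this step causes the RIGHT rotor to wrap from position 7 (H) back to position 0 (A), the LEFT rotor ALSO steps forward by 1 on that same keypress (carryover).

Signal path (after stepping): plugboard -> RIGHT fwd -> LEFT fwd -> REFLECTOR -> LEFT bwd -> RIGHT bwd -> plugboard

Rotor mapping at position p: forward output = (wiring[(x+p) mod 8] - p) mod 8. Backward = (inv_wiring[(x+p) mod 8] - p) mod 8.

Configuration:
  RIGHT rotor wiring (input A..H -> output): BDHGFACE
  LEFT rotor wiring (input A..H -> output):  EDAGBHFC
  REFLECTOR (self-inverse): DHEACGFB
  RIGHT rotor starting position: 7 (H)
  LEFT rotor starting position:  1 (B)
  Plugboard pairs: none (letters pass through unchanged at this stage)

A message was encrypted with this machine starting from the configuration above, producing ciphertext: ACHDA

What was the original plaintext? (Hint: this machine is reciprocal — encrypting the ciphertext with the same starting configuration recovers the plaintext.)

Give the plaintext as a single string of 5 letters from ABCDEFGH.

Char 1 ('A'): step: R->0, L->2 (L advanced); A->plug->A->R->B->L->E->refl->C->L'->G->R'->D->plug->D
Char 2 ('C'): step: R->1, L=2; C->plug->C->R->F->L->A->refl->D->L'->E->R'->D->plug->D
Char 3 ('H'): step: R->2, L=2; H->plug->H->R->B->L->E->refl->C->L'->G->R'->D->plug->D
Char 4 ('D'): step: R->3, L=2; D->plug->D->R->H->L->B->refl->H->L'->C->R'->B->plug->B
Char 5 ('A'): step: R->4, L=2; A->plug->A->R->B->L->E->refl->C->L'->G->R'->C->plug->C

Answer: DDDBC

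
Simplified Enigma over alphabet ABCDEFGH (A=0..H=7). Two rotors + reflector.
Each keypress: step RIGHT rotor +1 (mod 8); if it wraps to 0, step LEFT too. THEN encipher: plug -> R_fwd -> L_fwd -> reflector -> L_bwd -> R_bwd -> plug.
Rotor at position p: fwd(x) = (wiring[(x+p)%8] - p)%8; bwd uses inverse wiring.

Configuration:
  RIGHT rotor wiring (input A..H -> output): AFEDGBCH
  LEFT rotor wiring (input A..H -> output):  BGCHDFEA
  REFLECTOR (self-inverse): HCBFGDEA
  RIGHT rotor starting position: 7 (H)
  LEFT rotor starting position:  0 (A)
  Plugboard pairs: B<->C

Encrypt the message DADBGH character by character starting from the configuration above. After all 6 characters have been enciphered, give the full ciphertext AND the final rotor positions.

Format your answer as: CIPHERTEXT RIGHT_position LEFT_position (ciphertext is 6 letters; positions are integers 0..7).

Char 1 ('D'): step: R->0, L->1 (L advanced); D->plug->D->R->D->L->C->refl->B->L'->B->R'->F->plug->F
Char 2 ('A'): step: R->1, L=1; A->plug->A->R->E->L->E->refl->G->L'->C->R'->C->plug->B
Char 3 ('D'): step: R->2, L=1; D->plug->D->R->H->L->A->refl->H->L'->G->R'->G->plug->G
Char 4 ('B'): step: R->3, L=1; B->plug->C->R->G->L->H->refl->A->L'->H->R'->D->plug->D
Char 5 ('G'): step: R->4, L=1; G->plug->G->R->A->L->F->refl->D->L'->F->R'->B->plug->C
Char 6 ('H'): step: R->5, L=1; H->plug->H->R->B->L->B->refl->C->L'->D->R'->D->plug->D
Final: ciphertext=FBGDCD, RIGHT=5, LEFT=1

Answer: FBGDCD 5 1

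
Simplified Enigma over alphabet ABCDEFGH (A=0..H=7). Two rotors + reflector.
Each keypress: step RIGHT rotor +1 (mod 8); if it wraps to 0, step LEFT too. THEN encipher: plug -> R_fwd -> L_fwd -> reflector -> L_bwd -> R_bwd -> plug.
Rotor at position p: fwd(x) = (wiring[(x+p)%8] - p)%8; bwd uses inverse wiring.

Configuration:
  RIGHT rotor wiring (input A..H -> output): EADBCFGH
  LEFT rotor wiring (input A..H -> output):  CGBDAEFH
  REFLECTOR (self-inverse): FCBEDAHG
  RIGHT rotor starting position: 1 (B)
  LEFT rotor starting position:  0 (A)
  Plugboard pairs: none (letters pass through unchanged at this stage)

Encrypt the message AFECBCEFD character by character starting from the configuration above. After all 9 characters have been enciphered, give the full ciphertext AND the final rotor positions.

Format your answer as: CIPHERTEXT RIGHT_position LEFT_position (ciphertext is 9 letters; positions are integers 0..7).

Answer: BBCAHHHEH 2 1

Derivation:
Char 1 ('A'): step: R->2, L=0; A->plug->A->R->B->L->G->refl->H->L'->H->R'->B->plug->B
Char 2 ('F'): step: R->3, L=0; F->plug->F->R->B->L->G->refl->H->L'->H->R'->B->plug->B
Char 3 ('E'): step: R->4, L=0; E->plug->E->R->A->L->C->refl->B->L'->C->R'->C->plug->C
Char 4 ('C'): step: R->5, L=0; C->plug->C->R->C->L->B->refl->C->L'->A->R'->A->plug->A
Char 5 ('B'): step: R->6, L=0; B->plug->B->R->B->L->G->refl->H->L'->H->R'->H->plug->H
Char 6 ('C'): step: R->7, L=0; C->plug->C->R->B->L->G->refl->H->L'->H->R'->H->plug->H
Char 7 ('E'): step: R->0, L->1 (L advanced); E->plug->E->R->C->L->C->refl->B->L'->H->R'->H->plug->H
Char 8 ('F'): step: R->1, L=1; F->plug->F->R->F->L->E->refl->D->L'->E->R'->E->plug->E
Char 9 ('D'): step: R->2, L=1; D->plug->D->R->D->L->H->refl->G->L'->G->R'->H->plug->H
Final: ciphertext=BBCAHHHEH, RIGHT=2, LEFT=1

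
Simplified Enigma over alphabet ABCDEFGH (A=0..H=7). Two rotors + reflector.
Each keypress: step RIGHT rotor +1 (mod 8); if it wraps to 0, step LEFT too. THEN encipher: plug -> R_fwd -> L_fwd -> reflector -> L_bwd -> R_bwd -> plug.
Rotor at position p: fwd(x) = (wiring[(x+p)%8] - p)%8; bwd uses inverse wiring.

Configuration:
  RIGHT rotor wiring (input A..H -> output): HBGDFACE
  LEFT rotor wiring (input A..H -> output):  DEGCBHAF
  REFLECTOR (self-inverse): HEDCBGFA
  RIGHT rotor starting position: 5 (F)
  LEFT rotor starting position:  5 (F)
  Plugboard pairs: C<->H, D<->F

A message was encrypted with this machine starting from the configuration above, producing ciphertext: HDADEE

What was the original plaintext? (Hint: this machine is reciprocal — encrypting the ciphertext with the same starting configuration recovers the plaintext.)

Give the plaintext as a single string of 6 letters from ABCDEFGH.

Answer: ECEFFD

Derivation:
Char 1 ('H'): step: R->6, L=5; H->plug->C->R->B->L->D->refl->C->L'->A->R'->E->plug->E
Char 2 ('D'): step: R->7, L=5; D->plug->F->R->G->L->F->refl->G->L'->D->R'->H->plug->C
Char 3 ('A'): step: R->0, L->6 (L advanced); A->plug->A->R->H->L->B->refl->E->L'->F->R'->E->plug->E
Char 4 ('D'): step: R->1, L=6; D->plug->F->R->B->L->H->refl->A->L'->E->R'->D->plug->F
Char 5 ('E'): step: R->2, L=6; E->plug->E->R->A->L->C->refl->D->L'->G->R'->D->plug->F
Char 6 ('E'): step: R->3, L=6; E->plug->E->R->B->L->H->refl->A->L'->E->R'->F->plug->D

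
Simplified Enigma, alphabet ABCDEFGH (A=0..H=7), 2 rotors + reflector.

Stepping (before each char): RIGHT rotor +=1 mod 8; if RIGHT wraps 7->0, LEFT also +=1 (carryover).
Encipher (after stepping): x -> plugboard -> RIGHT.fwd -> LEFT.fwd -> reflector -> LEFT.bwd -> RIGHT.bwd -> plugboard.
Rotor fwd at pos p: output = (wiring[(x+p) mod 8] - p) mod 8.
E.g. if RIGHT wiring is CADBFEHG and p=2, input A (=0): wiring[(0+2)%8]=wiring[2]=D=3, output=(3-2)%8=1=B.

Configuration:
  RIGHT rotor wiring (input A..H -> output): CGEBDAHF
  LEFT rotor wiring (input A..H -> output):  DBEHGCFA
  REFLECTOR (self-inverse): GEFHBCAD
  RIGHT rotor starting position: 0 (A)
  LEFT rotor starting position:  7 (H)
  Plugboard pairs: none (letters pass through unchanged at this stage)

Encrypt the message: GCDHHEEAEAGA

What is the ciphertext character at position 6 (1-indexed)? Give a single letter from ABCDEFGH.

Char 1 ('G'): step: R->1, L=7; G->plug->G->R->E->L->A->refl->G->L'->H->R'->E->plug->E
Char 2 ('C'): step: R->2, L=7; C->plug->C->R->B->L->E->refl->B->L'->A->R'->G->plug->G
Char 3 ('D'): step: R->3, L=7; D->plug->D->R->E->L->A->refl->G->L'->H->R'->F->plug->F
Char 4 ('H'): step: R->4, L=7; H->plug->H->R->F->L->H->refl->D->L'->G->R'->E->plug->E
Char 5 ('H'): step: R->5, L=7; H->plug->H->R->G->L->D->refl->H->L'->F->R'->D->plug->D
Char 6 ('E'): step: R->6, L=7; E->plug->E->R->G->L->D->refl->H->L'->F->R'->G->plug->G

G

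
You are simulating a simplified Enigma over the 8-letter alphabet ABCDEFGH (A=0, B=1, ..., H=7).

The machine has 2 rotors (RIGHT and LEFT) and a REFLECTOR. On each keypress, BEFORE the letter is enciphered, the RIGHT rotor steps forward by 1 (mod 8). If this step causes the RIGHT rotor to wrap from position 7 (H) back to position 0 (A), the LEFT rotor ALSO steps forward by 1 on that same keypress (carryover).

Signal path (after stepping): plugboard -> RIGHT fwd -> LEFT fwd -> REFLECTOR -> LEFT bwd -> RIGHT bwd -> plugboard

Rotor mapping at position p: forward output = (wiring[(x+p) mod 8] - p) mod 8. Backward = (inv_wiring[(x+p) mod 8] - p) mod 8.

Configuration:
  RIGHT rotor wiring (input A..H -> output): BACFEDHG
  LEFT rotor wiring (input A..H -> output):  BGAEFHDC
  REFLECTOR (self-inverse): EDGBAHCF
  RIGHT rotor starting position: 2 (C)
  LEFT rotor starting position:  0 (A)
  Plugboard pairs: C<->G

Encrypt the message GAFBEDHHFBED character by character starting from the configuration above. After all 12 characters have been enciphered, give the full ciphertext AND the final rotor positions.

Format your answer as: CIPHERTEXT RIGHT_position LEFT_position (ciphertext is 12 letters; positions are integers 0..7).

Char 1 ('G'): step: R->3, L=0; G->plug->C->R->A->L->B->refl->D->L'->G->R'->F->plug->F
Char 2 ('A'): step: R->4, L=0; A->plug->A->R->A->L->B->refl->D->L'->G->R'->G->plug->C
Char 3 ('F'): step: R->5, L=0; F->plug->F->R->F->L->H->refl->F->L'->E->R'->D->plug->D
Char 4 ('B'): step: R->6, L=0; B->plug->B->R->A->L->B->refl->D->L'->G->R'->G->plug->C
Char 5 ('E'): step: R->7, L=0; E->plug->E->R->G->L->D->refl->B->L'->A->R'->H->plug->H
Char 6 ('D'): step: R->0, L->1 (L advanced); D->plug->D->R->F->L->C->refl->G->L'->E->R'->E->plug->E
Char 7 ('H'): step: R->1, L=1; H->plug->H->R->A->L->F->refl->H->L'->B->R'->B->plug->B
Char 8 ('H'): step: R->2, L=1; H->plug->H->R->G->L->B->refl->D->L'->C->R'->C->plug->G
Char 9 ('F'): step: R->3, L=1; F->plug->F->R->G->L->B->refl->D->L'->C->R'->A->plug->A
Char 10 ('B'): step: R->4, L=1; B->plug->B->R->H->L->A->refl->E->L'->D->R'->C->plug->G
Char 11 ('E'): step: R->5, L=1; E->plug->E->R->D->L->E->refl->A->L'->H->R'->H->plug->H
Char 12 ('D'): step: R->6, L=1; D->plug->D->R->C->L->D->refl->B->L'->G->R'->G->plug->C
Final: ciphertext=FCDCHEBGAGHC, RIGHT=6, LEFT=1

Answer: FCDCHEBGAGHC 6 1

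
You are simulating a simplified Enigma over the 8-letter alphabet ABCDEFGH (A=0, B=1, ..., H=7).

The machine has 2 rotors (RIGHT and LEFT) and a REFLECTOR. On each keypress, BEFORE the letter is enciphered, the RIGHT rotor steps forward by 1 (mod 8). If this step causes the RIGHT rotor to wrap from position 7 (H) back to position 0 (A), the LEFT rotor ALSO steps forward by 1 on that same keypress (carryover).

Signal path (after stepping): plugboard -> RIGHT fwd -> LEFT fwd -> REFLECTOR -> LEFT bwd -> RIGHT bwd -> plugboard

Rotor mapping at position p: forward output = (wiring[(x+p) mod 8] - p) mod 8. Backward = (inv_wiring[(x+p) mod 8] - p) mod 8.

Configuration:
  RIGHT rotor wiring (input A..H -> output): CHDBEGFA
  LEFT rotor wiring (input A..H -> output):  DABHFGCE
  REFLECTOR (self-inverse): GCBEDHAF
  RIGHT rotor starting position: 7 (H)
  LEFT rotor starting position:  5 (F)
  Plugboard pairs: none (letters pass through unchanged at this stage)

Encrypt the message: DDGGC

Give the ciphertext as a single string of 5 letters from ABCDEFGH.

Char 1 ('D'): step: R->0, L->6 (L advanced); D->plug->D->R->B->L->G->refl->A->L'->H->R'->B->plug->B
Char 2 ('D'): step: R->1, L=6; D->plug->D->R->D->L->C->refl->B->L'->F->R'->E->plug->E
Char 3 ('G'): step: R->2, L=6; G->plug->G->R->A->L->E->refl->D->L'->E->R'->D->plug->D
Char 4 ('G'): step: R->3, L=6; G->plug->G->R->E->L->D->refl->E->L'->A->R'->H->plug->H
Char 5 ('C'): step: R->4, L=6; C->plug->C->R->B->L->G->refl->A->L'->H->R'->G->plug->G

Answer: BEDHG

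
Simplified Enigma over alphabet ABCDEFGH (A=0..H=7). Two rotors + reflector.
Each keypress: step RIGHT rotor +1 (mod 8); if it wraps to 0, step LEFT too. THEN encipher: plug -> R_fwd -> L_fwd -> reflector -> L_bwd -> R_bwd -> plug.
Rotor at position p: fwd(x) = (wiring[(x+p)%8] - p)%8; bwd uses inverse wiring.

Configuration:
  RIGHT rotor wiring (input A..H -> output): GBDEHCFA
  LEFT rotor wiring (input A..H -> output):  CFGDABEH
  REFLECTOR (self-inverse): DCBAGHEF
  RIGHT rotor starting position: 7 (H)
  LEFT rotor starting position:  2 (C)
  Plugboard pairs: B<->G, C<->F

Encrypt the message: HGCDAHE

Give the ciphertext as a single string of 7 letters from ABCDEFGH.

Char 1 ('H'): step: R->0, L->3 (L advanced); H->plug->H->R->A->L->A->refl->D->L'->H->R'->E->plug->E
Char 2 ('G'): step: R->1, L=3; G->plug->B->R->C->L->G->refl->E->L'->E->R'->F->plug->C
Char 3 ('C'): step: R->2, L=3; C->plug->F->R->G->L->C->refl->B->L'->D->R'->E->plug->E
Char 4 ('D'): step: R->3, L=3; D->plug->D->R->C->L->G->refl->E->L'->E->R'->B->plug->G
Char 5 ('A'): step: R->4, L=3; A->plug->A->R->D->L->B->refl->C->L'->G->R'->B->plug->G
Char 6 ('H'): step: R->5, L=3; H->plug->H->R->C->L->G->refl->E->L'->E->R'->E->plug->E
Char 7 ('E'): step: R->6, L=3; E->plug->E->R->F->L->H->refl->F->L'->B->R'->G->plug->B

Answer: ECEGGEB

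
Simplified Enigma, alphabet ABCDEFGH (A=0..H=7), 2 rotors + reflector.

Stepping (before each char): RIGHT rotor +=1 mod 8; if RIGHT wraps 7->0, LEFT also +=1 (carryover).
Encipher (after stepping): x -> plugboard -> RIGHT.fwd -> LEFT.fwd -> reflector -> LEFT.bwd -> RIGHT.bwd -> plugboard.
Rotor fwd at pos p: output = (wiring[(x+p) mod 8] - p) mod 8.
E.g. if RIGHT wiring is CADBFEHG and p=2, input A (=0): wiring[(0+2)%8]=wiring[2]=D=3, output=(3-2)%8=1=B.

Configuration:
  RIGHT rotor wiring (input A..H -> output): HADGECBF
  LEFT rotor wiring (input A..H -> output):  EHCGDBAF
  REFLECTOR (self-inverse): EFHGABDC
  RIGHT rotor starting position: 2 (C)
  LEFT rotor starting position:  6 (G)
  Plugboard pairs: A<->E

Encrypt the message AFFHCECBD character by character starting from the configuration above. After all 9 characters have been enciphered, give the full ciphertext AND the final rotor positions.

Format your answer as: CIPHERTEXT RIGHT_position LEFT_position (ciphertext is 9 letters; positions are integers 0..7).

Answer: CCAABGBHF 3 7

Derivation:
Char 1 ('A'): step: R->3, L=6; A->plug->E->R->C->L->G->refl->D->L'->H->R'->C->plug->C
Char 2 ('F'): step: R->4, L=6; F->plug->F->R->E->L->E->refl->A->L'->F->R'->C->plug->C
Char 3 ('F'): step: R->5, L=6; F->plug->F->R->G->L->F->refl->B->L'->D->R'->E->plug->A
Char 4 ('H'): step: R->6, L=6; H->plug->H->R->E->L->E->refl->A->L'->F->R'->E->plug->A
Char 5 ('C'): step: R->7, L=6; C->plug->C->R->B->L->H->refl->C->L'->A->R'->B->plug->B
Char 6 ('E'): step: R->0, L->7 (L advanced); E->plug->A->R->H->L->B->refl->F->L'->B->R'->G->plug->G
Char 7 ('C'): step: R->1, L=7; C->plug->C->R->F->L->E->refl->A->L'->C->R'->B->plug->B
Char 8 ('B'): step: R->2, L=7; B->plug->B->R->E->L->H->refl->C->L'->G->R'->H->plug->H
Char 9 ('D'): step: R->3, L=7; D->plug->D->R->G->L->C->refl->H->L'->E->R'->F->plug->F
Final: ciphertext=CCAABGBHF, RIGHT=3, LEFT=7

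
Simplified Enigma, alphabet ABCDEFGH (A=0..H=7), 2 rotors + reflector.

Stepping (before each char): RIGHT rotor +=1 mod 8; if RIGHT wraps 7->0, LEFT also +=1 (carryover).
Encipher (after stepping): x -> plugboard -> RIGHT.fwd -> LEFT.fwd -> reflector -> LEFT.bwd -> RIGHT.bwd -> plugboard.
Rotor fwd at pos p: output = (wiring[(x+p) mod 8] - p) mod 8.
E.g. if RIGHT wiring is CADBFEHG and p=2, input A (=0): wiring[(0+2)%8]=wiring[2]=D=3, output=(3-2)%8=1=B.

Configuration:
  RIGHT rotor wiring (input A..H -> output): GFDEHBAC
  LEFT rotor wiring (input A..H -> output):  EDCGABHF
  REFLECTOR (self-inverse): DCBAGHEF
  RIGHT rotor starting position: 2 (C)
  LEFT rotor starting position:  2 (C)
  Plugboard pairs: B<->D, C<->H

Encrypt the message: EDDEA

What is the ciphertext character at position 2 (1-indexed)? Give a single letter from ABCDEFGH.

Char 1 ('E'): step: R->3, L=2; E->plug->E->R->H->L->B->refl->C->L'->G->R'->C->plug->H
Char 2 ('D'): step: R->4, L=2; D->plug->B->R->F->L->D->refl->A->L'->A->R'->H->plug->C

C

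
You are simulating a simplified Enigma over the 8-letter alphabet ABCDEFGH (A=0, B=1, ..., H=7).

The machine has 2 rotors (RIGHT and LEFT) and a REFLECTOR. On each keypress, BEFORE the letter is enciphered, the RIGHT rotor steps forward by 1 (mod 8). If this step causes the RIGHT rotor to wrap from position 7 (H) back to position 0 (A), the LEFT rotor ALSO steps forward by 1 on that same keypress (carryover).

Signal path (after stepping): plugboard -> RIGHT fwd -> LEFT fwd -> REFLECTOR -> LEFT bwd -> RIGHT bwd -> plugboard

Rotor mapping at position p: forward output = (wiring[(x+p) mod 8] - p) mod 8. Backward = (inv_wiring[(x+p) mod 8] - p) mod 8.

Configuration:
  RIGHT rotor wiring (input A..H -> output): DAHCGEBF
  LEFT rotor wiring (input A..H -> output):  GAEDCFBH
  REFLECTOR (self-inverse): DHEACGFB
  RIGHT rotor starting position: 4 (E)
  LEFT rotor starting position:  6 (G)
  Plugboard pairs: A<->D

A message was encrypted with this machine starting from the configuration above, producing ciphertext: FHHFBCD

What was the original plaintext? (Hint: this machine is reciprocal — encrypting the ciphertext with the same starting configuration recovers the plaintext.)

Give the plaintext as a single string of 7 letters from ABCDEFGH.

Answer: CDACEEH

Derivation:
Char 1 ('F'): step: R->5, L=6; F->plug->F->R->C->L->A->refl->D->L'->A->R'->C->plug->C
Char 2 ('H'): step: R->6, L=6; H->plug->H->R->G->L->E->refl->C->L'->D->R'->A->plug->D
Char 3 ('H'): step: R->7, L=6; H->plug->H->R->C->L->A->refl->D->L'->A->R'->D->plug->A
Char 4 ('F'): step: R->0, L->7 (L advanced); F->plug->F->R->E->L->E->refl->C->L'->H->R'->C->plug->C
Char 5 ('B'): step: R->1, L=7; B->plug->B->R->G->L->G->refl->F->L'->D->R'->E->plug->E
Char 6 ('C'): step: R->2, L=7; C->plug->C->R->E->L->E->refl->C->L'->H->R'->E->plug->E
Char 7 ('D'): step: R->3, L=7; D->plug->A->R->H->L->C->refl->E->L'->E->R'->H->plug->H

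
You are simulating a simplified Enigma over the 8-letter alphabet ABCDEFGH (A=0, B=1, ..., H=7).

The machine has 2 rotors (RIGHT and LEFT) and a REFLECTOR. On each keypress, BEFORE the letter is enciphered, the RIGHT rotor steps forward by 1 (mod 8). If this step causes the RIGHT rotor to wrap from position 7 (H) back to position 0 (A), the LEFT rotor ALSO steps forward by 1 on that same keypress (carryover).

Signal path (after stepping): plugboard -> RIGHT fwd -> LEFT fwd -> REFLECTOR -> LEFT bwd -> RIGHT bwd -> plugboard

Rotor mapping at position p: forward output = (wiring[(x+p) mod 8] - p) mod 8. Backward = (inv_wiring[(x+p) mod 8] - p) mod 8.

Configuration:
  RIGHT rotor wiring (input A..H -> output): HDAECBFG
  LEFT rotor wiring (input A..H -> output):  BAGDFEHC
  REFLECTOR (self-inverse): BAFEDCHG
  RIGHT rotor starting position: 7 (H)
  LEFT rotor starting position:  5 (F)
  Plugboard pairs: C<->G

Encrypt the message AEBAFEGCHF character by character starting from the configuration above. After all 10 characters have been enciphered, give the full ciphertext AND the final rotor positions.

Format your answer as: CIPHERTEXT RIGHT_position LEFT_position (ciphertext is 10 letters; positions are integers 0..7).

Answer: HFHDACEDFE 1 7

Derivation:
Char 1 ('A'): step: R->0, L->6 (L advanced); A->plug->A->R->H->L->G->refl->H->L'->G->R'->H->plug->H
Char 2 ('E'): step: R->1, L=6; E->plug->E->R->A->L->B->refl->A->L'->E->R'->F->plug->F
Char 3 ('B'): step: R->2, L=6; B->plug->B->R->C->L->D->refl->E->L'->B->R'->H->plug->H
Char 4 ('A'): step: R->3, L=6; A->plug->A->R->B->L->E->refl->D->L'->C->R'->D->plug->D
Char 5 ('F'): step: R->4, L=6; F->plug->F->R->H->L->G->refl->H->L'->G->R'->A->plug->A
Char 6 ('E'): step: R->5, L=6; E->plug->E->R->G->L->H->refl->G->L'->H->R'->G->plug->C
Char 7 ('G'): step: R->6, L=6; G->plug->C->R->B->L->E->refl->D->L'->C->R'->E->plug->E
Char 8 ('C'): step: R->7, L=6; C->plug->G->R->C->L->D->refl->E->L'->B->R'->D->plug->D
Char 9 ('H'): step: R->0, L->7 (L advanced); H->plug->H->R->G->L->F->refl->C->L'->B->R'->F->plug->F
Char 10 ('F'): step: R->1, L=7; F->plug->F->R->E->L->E->refl->D->L'->A->R'->E->plug->E
Final: ciphertext=HFHDACEDFE, RIGHT=1, LEFT=7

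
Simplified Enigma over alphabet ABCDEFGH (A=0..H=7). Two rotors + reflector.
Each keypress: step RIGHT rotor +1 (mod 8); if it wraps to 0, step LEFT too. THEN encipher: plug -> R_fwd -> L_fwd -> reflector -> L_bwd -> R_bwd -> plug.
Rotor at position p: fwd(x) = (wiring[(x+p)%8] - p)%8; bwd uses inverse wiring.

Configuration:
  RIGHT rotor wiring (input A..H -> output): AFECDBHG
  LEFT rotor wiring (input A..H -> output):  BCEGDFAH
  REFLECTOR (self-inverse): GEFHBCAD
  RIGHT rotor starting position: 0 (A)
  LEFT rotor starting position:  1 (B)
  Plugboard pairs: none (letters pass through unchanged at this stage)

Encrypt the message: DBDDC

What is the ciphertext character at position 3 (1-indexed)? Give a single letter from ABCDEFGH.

Char 1 ('D'): step: R->1, L=1; D->plug->D->R->C->L->F->refl->C->L'->D->R'->B->plug->B
Char 2 ('B'): step: R->2, L=1; B->plug->B->R->A->L->B->refl->E->L'->E->R'->F->plug->F
Char 3 ('D'): step: R->3, L=1; D->plug->D->R->E->L->E->refl->B->L'->A->R'->B->plug->B

B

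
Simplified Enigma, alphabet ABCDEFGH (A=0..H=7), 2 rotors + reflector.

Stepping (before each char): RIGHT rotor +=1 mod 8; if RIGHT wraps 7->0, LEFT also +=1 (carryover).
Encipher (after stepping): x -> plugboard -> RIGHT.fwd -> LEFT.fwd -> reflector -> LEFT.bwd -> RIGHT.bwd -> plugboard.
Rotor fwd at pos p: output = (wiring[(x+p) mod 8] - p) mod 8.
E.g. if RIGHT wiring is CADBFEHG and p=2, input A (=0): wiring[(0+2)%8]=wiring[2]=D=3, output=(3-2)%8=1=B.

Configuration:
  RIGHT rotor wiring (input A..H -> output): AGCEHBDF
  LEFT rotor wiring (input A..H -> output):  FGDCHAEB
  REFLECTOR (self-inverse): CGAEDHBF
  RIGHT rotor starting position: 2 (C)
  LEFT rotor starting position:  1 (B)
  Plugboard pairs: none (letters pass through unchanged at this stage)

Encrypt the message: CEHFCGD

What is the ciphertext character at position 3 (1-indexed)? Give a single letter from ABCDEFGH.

Char 1 ('C'): step: R->3, L=1; C->plug->C->R->G->L->A->refl->C->L'->B->R'->A->plug->A
Char 2 ('E'): step: R->4, L=1; E->plug->E->R->E->L->H->refl->F->L'->A->R'->H->plug->H
Char 3 ('H'): step: R->5, L=1; H->plug->H->R->C->L->B->refl->G->L'->D->R'->D->plug->D

D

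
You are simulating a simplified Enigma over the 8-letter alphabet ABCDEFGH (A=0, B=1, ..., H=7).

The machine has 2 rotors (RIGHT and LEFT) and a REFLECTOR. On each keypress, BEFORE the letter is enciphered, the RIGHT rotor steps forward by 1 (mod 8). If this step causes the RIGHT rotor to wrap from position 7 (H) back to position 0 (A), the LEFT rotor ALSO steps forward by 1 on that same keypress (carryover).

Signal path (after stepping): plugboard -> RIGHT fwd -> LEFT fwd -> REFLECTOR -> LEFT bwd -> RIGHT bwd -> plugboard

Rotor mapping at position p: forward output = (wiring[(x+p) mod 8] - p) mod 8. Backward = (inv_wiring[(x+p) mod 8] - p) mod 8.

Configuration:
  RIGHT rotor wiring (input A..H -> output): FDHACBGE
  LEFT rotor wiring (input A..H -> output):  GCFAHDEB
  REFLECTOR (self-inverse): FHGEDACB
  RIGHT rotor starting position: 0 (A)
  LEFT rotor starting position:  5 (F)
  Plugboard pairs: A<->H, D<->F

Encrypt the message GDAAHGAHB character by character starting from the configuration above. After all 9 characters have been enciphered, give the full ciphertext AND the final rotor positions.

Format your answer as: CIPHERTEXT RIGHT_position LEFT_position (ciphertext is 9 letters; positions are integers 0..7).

Char 1 ('G'): step: R->1, L=5; G->plug->G->R->D->L->B->refl->H->L'->B->R'->D->plug->F
Char 2 ('D'): step: R->2, L=5; D->plug->F->R->C->L->E->refl->D->L'->G->R'->B->plug->B
Char 3 ('A'): step: R->3, L=5; A->plug->H->R->E->L->F->refl->A->L'->F->R'->A->plug->H
Char 4 ('A'): step: R->4, L=5; A->plug->H->R->E->L->F->refl->A->L'->F->R'->B->plug->B
Char 5 ('H'): step: R->5, L=5; H->plug->A->R->E->L->F->refl->A->L'->F->R'->H->plug->A
Char 6 ('G'): step: R->6, L=5; G->plug->G->R->E->L->F->refl->A->L'->F->R'->D->plug->F
Char 7 ('A'): step: R->7, L=5; A->plug->H->R->H->L->C->refl->G->L'->A->R'->D->plug->F
Char 8 ('H'): step: R->0, L->6 (L advanced); H->plug->A->R->F->L->C->refl->G->L'->A->R'->D->plug->F
Char 9 ('B'): step: R->1, L=6; B->plug->B->R->G->L->B->refl->H->L'->E->R'->H->plug->A
Final: ciphertext=FBHBAFFFA, RIGHT=1, LEFT=6

Answer: FBHBAFFFA 1 6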